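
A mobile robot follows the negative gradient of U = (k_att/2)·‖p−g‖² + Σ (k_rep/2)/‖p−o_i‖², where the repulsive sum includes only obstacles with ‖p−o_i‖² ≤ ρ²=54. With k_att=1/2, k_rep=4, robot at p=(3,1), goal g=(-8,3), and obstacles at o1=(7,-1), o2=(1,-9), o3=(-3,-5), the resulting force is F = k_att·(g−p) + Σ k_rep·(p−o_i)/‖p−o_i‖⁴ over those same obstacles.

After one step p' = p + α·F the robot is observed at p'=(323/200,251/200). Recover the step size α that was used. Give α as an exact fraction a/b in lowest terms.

F_att = 1/2·(g−p) = 1/2·(-11,2) = (-5.5000,1.0000)
o1: d²=20 ≤ ρ²=54; F_rep = 4·(-4,2)/20² = (-0.0400,0.0200)
o2: d²=104 > ρ²=54 → inactive
o3: d²=72 > ρ²=54 → inactive
F = F_att + ΣF_rep = (-5.5400,1.0200)
Δp = p'−p = (-1.3850,0.2550); α = Δx/Fx = (-277/200) / (-277/50) = 1/4
check: Δy/Fy = (51/200) / (51/50) = 1/4 ✓

α = 1/4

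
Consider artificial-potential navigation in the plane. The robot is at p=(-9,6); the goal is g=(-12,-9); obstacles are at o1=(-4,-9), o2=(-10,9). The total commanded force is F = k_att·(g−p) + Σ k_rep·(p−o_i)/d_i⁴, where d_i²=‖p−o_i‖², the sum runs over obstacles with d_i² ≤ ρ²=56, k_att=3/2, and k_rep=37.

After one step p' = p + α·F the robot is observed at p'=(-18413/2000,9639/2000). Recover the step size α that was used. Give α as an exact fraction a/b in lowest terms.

α = 1/20

F_att = 3/2·(g−p) = 3/2·(-3,-15) = (-4.5000,-22.5000)
o1: d²=250 > ρ²=56 → inactive
o2: d²=10 ≤ ρ²=56; F_rep = 37·(1,-3)/10² = (0.3700,-1.1100)
F = F_att + ΣF_rep = (-4.1300,-23.6100)
Δp = p'−p = (-0.2065,-1.1805); α = Δx/Fx = (-413/2000) / (-413/100) = 1/20
check: Δy/Fy = (-2361/2000) / (-2361/100) = 1/20 ✓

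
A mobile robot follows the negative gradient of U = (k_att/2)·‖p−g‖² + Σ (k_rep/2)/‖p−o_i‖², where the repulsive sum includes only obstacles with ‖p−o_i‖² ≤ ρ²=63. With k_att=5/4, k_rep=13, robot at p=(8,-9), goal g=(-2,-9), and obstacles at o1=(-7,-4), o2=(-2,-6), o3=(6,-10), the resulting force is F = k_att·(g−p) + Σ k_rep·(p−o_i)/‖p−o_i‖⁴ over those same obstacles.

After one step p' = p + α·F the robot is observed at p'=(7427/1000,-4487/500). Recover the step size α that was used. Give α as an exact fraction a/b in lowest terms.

α = 1/20

F_att = 5/4·(g−p) = 5/4·(-10,0) = (-12.5000,0.0000)
o1: d²=250 > ρ²=63 → inactive
o2: d²=109 > ρ²=63 → inactive
o3: d²=5 ≤ ρ²=63; F_rep = 13·(2,1)/5² = (1.0400,0.5200)
F = F_att + ΣF_rep = (-11.4600,0.5200)
Δp = p'−p = (-0.5730,0.0260); α = Δx/Fx = (-573/1000) / (-573/50) = 1/20
check: Δy/Fy = (13/500) / (13/25) = 1/20 ✓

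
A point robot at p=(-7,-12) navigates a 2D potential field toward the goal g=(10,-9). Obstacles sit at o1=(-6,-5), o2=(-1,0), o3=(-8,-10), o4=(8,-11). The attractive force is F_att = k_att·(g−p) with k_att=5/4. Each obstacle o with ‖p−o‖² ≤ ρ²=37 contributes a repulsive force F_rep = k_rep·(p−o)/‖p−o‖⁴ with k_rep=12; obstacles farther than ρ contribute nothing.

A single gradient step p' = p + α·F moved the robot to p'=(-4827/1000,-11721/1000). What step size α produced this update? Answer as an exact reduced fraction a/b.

α = 1/10

F_att = 5/4·(g−p) = 5/4·(17,3) = (21.2500,3.7500)
o1: d²=50 > ρ²=37 → inactive
o2: d²=180 > ρ²=37 → inactive
o3: d²=5 ≤ ρ²=37; F_rep = 12·(1,-2)/5² = (0.4800,-0.9600)
o4: d²=226 > ρ²=37 → inactive
F = F_att + ΣF_rep = (21.7300,2.7900)
Δp = p'−p = (2.1730,0.2790); α = Δx/Fx = (2173/1000) / (2173/100) = 1/10
check: Δy/Fy = (279/1000) / (279/100) = 1/10 ✓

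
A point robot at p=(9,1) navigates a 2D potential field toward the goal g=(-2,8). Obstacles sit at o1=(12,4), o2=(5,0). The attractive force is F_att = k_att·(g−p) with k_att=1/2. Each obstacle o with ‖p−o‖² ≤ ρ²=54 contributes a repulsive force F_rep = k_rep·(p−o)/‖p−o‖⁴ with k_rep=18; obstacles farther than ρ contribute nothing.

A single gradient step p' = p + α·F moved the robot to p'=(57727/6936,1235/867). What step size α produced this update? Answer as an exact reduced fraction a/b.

α = 1/8

F_att = 1/2·(g−p) = 1/2·(-11,7) = (-5.5000,3.5000)
o1: d²=18 ≤ ρ²=54; F_rep = 18·(-3,-3)/18² = (-0.1667,-0.1667)
o2: d²=17 ≤ ρ²=54; F_rep = 18·(4,1)/17² = (0.2491,0.0623)
F = F_att + ΣF_rep = (-5.4175,3.3956)
Δp = p'−p = (-0.6772,0.4245); α = Δx/Fx = (-4697/6936) / (-4697/867) = 1/8
check: Δy/Fy = (368/867) / (2944/867) = 1/8 ✓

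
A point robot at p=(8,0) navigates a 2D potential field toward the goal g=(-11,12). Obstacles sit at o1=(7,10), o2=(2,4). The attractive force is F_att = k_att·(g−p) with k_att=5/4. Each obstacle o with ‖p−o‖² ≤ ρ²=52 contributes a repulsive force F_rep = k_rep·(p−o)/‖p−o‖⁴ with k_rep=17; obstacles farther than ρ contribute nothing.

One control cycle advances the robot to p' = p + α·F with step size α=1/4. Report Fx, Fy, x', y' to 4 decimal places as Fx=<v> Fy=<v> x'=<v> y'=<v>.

Fx=-23.7123 Fy=14.9749 x'=2.0719 y'=3.7437

F_att = 5/4·(g−p) = 5/4·(-19,12) = (-23.7500,15.0000)
o1: d²=101 > ρ²=52 → inactive
o2: d²=52 ≤ ρ²=52; F_rep = 17·(6,-4)/52² = (0.0377,-0.0251)
F = F_att + ΣF_rep = (-23.7123,14.9749)
p' = p + 1/4·F = (2.0719,3.7437)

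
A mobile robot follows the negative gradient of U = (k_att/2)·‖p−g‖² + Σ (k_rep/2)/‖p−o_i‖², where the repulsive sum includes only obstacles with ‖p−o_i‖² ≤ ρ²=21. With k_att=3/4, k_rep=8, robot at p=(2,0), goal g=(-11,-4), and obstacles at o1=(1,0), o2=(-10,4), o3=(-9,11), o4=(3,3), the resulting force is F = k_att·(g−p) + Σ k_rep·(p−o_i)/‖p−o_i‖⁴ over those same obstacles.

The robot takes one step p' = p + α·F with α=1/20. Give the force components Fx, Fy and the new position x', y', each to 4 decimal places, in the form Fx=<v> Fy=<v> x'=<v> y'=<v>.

Fx=-1.8300 Fy=-3.2400 x'=1.9085 y'=-0.1620

F_att = 3/4·(g−p) = 3/4·(-13,-4) = (-9.7500,-3.0000)
o1: d²=1 ≤ ρ²=21; F_rep = 8·(1,0)/1² = (8.0000,0.0000)
o2: d²=160 > ρ²=21 → inactive
o3: d²=242 > ρ²=21 → inactive
o4: d²=10 ≤ ρ²=21; F_rep = 8·(-1,-3)/10² = (-0.0800,-0.2400)
F = F_att + ΣF_rep = (-1.8300,-3.2400)
p' = p + 1/20·F = (1.9085,-0.1620)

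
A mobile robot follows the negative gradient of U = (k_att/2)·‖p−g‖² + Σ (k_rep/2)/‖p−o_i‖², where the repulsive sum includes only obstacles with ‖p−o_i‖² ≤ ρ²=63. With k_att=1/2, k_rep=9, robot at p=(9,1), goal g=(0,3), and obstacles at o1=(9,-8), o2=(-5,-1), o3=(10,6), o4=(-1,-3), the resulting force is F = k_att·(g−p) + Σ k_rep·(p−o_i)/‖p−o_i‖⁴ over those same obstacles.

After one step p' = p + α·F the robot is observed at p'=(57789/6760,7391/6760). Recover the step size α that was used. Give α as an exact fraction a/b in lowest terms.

α = 1/10

F_att = 1/2·(g−p) = 1/2·(-9,2) = (-4.5000,1.0000)
o1: d²=81 > ρ²=63 → inactive
o2: d²=200 > ρ²=63 → inactive
o3: d²=26 ≤ ρ²=63; F_rep = 9·(-1,-5)/26² = (-0.0133,-0.0666)
o4: d²=116 > ρ²=63 → inactive
F = F_att + ΣF_rep = (-4.5133,0.9334)
Δp = p'−p = (-0.4513,0.0933); α = Δx/Fx = (-3051/6760) / (-3051/676) = 1/10
check: Δy/Fy = (631/6760) / (631/676) = 1/10 ✓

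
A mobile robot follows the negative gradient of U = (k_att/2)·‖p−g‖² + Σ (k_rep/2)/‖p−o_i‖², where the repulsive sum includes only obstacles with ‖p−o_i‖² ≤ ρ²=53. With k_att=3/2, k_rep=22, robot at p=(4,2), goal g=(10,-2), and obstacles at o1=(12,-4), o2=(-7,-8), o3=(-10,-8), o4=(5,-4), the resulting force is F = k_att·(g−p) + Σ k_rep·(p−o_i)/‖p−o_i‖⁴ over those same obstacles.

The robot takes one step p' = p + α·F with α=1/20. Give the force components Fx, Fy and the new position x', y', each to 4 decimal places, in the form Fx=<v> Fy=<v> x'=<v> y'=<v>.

Fx=8.9839 Fy=-5.9036 x'=4.4492 y'=1.7048

F_att = 3/2·(g−p) = 3/2·(6,-4) = (9.0000,-6.0000)
o1: d²=100 > ρ²=53 → inactive
o2: d²=221 > ρ²=53 → inactive
o3: d²=296 > ρ²=53 → inactive
o4: d²=37 ≤ ρ²=53; F_rep = 22·(-1,6)/37² = (-0.0161,0.0964)
F = F_att + ΣF_rep = (8.9839,-5.9036)
p' = p + 1/20·F = (4.4492,1.7048)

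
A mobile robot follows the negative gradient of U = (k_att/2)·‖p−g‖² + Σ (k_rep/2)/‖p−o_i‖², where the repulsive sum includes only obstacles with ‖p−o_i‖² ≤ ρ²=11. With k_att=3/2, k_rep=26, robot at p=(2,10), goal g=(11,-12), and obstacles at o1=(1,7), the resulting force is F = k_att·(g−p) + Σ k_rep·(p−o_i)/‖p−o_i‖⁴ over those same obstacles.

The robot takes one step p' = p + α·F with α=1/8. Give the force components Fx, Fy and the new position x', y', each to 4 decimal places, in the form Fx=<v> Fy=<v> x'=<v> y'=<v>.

F_att = 3/2·(g−p) = 3/2·(9,-22) = (13.5000,-33.0000)
o1: d²=10 ≤ ρ²=11; F_rep = 26·(1,3)/10² = (0.2600,0.7800)
F = F_att + ΣF_rep = (13.7600,-32.2200)
p' = p + 1/8·F = (3.7200,5.9725)

Fx=13.7600 Fy=-32.2200 x'=3.7200 y'=5.9725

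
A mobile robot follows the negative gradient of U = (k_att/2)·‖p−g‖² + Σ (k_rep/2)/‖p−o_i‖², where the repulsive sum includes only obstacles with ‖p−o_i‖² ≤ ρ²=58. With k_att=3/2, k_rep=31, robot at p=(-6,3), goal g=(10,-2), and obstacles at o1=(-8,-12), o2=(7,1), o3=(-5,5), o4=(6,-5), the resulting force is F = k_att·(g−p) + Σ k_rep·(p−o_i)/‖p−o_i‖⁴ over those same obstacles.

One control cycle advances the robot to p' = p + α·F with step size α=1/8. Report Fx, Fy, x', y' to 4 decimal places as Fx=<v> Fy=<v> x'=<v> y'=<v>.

Fx=22.7600 Fy=-9.9800 x'=-3.1550 y'=1.7525

F_att = 3/2·(g−p) = 3/2·(16,-5) = (24.0000,-7.5000)
o1: d²=229 > ρ²=58 → inactive
o2: d²=173 > ρ²=58 → inactive
o3: d²=5 ≤ ρ²=58; F_rep = 31·(-1,-2)/5² = (-1.2400,-2.4800)
o4: d²=208 > ρ²=58 → inactive
F = F_att + ΣF_rep = (22.7600,-9.9800)
p' = p + 1/8·F = (-3.1550,1.7525)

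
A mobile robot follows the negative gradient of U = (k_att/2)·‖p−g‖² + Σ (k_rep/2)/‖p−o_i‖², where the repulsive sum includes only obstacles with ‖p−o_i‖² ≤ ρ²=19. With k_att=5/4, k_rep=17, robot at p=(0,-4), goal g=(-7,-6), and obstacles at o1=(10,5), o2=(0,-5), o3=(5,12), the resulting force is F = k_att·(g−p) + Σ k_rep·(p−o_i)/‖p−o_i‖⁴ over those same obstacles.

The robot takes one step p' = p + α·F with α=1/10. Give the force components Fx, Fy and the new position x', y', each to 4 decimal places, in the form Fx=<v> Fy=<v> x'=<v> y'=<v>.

F_att = 5/4·(g−p) = 5/4·(-7,-2) = (-8.7500,-2.5000)
o1: d²=181 > ρ²=19 → inactive
o2: d²=1 ≤ ρ²=19; F_rep = 17·(0,1)/1² = (0.0000,17.0000)
o3: d²=281 > ρ²=19 → inactive
F = F_att + ΣF_rep = (-8.7500,14.5000)
p' = p + 1/10·F = (-0.8750,-2.5500)

Fx=-8.7500 Fy=14.5000 x'=-0.8750 y'=-2.5500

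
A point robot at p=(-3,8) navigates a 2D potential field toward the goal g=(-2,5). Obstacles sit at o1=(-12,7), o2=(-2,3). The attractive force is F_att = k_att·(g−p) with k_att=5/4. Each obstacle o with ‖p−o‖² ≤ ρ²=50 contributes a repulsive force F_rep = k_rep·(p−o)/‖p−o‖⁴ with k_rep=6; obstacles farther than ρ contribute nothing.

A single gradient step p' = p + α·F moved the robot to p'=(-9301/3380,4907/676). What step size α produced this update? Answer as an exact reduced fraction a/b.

α = 1/5

F_att = 5/4·(g−p) = 5/4·(1,-3) = (1.2500,-3.7500)
o1: d²=82 > ρ²=50 → inactive
o2: d²=26 ≤ ρ²=50; F_rep = 6·(-1,5)/26² = (-0.0089,0.0444)
F = F_att + ΣF_rep = (1.2411,-3.7056)
Δp = p'−p = (0.2482,-0.7411); α = Δx/Fx = (839/3380) / (839/676) = 1/5
check: Δy/Fy = (-501/676) / (-2505/676) = 1/5 ✓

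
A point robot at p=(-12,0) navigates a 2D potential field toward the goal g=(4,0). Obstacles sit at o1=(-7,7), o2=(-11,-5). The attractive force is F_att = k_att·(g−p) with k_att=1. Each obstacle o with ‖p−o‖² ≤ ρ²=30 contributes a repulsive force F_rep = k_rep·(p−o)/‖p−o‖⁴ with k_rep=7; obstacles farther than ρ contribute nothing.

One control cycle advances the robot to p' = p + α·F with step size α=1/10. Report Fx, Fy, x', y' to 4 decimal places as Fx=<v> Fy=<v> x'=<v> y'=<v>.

Fx=15.9896 Fy=0.0518 x'=-10.4010 y'=0.0052

F_att = 1·(g−p) = 1·(16,0) = (16.0000,0.0000)
o1: d²=74 > ρ²=30 → inactive
o2: d²=26 ≤ ρ²=30; F_rep = 7·(-1,5)/26² = (-0.0104,0.0518)
F = F_att + ΣF_rep = (15.9896,0.0518)
p' = p + 1/10·F = (-10.4010,0.0052)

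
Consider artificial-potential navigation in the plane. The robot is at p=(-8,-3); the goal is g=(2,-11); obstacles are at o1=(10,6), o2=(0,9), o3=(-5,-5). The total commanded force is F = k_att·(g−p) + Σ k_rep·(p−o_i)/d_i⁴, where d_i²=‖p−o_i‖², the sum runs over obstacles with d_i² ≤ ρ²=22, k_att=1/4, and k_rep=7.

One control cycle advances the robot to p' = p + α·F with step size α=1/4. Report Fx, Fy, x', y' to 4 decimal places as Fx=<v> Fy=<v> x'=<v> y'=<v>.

Fx=2.3757 Fy=-1.9172 x'=-7.4061 y'=-3.4793

F_att = 1/4·(g−p) = 1/4·(10,-8) = (2.5000,-2.0000)
o1: d²=405 > ρ²=22 → inactive
o2: d²=208 > ρ²=22 → inactive
o3: d²=13 ≤ ρ²=22; F_rep = 7·(-3,2)/13² = (-0.1243,0.0828)
F = F_att + ΣF_rep = (2.3757,-1.9172)
p' = p + 1/4·F = (-7.4061,-3.4793)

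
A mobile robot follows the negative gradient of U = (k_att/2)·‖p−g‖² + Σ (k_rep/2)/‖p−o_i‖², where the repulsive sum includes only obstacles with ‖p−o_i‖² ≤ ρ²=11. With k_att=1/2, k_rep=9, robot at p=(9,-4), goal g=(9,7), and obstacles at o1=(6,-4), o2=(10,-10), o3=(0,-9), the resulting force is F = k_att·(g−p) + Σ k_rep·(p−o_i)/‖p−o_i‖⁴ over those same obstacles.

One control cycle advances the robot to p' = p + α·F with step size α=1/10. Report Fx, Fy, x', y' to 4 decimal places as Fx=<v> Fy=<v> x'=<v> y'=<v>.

F_att = 1/2·(g−p) = 1/2·(0,11) = (0.0000,5.5000)
o1: d²=9 ≤ ρ²=11; F_rep = 9·(3,0)/9² = (0.3333,0.0000)
o2: d²=37 > ρ²=11 → inactive
o3: d²=106 > ρ²=11 → inactive
F = F_att + ΣF_rep = (0.3333,5.5000)
p' = p + 1/10·F = (9.0333,-3.4500)

Fx=0.3333 Fy=5.5000 x'=9.0333 y'=-3.4500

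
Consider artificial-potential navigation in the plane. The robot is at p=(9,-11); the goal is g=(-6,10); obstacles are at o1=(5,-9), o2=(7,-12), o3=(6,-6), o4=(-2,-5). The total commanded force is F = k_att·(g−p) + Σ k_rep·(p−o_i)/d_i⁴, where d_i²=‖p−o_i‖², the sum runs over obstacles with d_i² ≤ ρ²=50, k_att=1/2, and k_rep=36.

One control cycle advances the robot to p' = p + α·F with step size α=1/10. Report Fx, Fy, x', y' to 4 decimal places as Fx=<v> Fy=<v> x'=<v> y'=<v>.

Fx=-4.1666 Fy=11.6043 x'=8.5833 y'=-9.8396

F_att = 1/2·(g−p) = 1/2·(-15,21) = (-7.5000,10.5000)
o1: d²=20 ≤ ρ²=50; F_rep = 36·(4,-2)/20² = (0.3600,-0.1800)
o2: d²=5 ≤ ρ²=50; F_rep = 36·(2,1)/5² = (2.8800,1.4400)
o3: d²=34 ≤ ρ²=50; F_rep = 36·(3,-5)/34² = (0.0934,-0.1557)
o4: d²=157 > ρ²=50 → inactive
F = F_att + ΣF_rep = (-4.1666,11.6043)
p' = p + 1/10·F = (8.5833,-9.8396)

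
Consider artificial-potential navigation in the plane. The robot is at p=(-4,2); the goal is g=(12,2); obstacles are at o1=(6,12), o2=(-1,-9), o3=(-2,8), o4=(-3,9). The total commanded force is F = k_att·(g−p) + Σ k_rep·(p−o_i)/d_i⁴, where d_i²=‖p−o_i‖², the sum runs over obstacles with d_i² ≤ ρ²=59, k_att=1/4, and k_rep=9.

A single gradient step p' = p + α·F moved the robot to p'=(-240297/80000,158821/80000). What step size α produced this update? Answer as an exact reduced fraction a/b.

F_att = 1/4·(g−p) = 1/4·(16,0) = (4.0000,0.0000)
o1: d²=200 > ρ²=59 → inactive
o2: d²=130 > ρ²=59 → inactive
o3: d²=40 ≤ ρ²=59; F_rep = 9·(-2,-6)/40² = (-0.0112,-0.0338)
o4: d²=50 ≤ ρ²=59; F_rep = 9·(-1,-7)/50² = (-0.0036,-0.0252)
F = F_att + ΣF_rep = (3.9851,-0.0590)
Δp = p'−p = (0.9963,-0.0147); α = Δx/Fx = (79703/80000) / (79703/20000) = 1/4
check: Δy/Fy = (-1179/80000) / (-1179/20000) = 1/4 ✓

α = 1/4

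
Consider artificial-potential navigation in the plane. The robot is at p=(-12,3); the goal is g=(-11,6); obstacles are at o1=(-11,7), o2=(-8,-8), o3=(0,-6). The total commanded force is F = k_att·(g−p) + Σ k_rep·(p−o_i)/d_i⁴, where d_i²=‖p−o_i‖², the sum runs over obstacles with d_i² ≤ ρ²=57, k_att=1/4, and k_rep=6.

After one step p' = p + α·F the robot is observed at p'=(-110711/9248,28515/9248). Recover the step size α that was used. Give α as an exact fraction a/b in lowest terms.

α = 1/8

F_att = 1/4·(g−p) = 1/4·(1,3) = (0.2500,0.7500)
o1: d²=17 ≤ ρ²=57; F_rep = 6·(-1,-4)/17² = (-0.0208,-0.0830)
o2: d²=137 > ρ²=57 → inactive
o3: d²=225 > ρ²=57 → inactive
F = F_att + ΣF_rep = (0.2292,0.6670)
Δp = p'−p = (0.0287,0.0834); α = Δx/Fx = (265/9248) / (265/1156) = 1/8
check: Δy/Fy = (771/9248) / (771/1156) = 1/8 ✓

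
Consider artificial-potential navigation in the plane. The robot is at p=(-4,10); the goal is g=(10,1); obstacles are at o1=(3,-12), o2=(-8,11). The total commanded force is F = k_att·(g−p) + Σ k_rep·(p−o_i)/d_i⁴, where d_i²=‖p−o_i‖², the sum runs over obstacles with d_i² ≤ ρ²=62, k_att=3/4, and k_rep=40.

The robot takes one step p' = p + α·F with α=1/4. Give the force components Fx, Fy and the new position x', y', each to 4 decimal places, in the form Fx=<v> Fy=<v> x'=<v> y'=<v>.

F_att = 3/4·(g−p) = 3/4·(14,-9) = (10.5000,-6.7500)
o1: d²=533 > ρ²=62 → inactive
o2: d²=17 ≤ ρ²=62; F_rep = 40·(4,-1)/17² = (0.5536,-0.1384)
F = F_att + ΣF_rep = (11.0536,-6.8884)
p' = p + 1/4·F = (-1.2366,8.2779)

Fx=11.0536 Fy=-6.8884 x'=-1.2366 y'=8.2779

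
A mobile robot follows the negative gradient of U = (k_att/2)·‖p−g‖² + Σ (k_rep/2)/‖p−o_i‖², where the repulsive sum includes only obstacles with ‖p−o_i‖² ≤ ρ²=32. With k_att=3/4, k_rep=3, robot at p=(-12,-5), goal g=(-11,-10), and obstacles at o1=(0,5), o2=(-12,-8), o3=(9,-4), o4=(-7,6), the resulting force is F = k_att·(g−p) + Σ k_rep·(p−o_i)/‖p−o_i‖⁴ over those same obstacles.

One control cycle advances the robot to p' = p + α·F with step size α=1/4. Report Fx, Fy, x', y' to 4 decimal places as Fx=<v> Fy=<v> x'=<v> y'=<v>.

Fx=0.7500 Fy=-3.6389 x'=-11.8125 y'=-5.9097

F_att = 3/4·(g−p) = 3/4·(1,-5) = (0.7500,-3.7500)
o1: d²=244 > ρ²=32 → inactive
o2: d²=9 ≤ ρ²=32; F_rep = 3·(0,3)/9² = (0.0000,0.1111)
o3: d²=442 > ρ²=32 → inactive
o4: d²=146 > ρ²=32 → inactive
F = F_att + ΣF_rep = (0.7500,-3.6389)
p' = p + 1/4·F = (-11.8125,-5.9097)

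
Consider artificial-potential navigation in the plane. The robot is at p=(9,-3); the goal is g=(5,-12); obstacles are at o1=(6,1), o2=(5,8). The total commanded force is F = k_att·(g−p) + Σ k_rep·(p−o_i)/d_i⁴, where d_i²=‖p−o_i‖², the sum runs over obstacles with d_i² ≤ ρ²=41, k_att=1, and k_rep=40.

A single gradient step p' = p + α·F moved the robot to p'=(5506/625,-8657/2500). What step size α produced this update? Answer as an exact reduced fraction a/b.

α = 1/20

F_att = 1·(g−p) = 1·(-4,-9) = (-4.0000,-9.0000)
o1: d²=25 ≤ ρ²=41; F_rep = 40·(3,-4)/25² = (0.1920,-0.2560)
o2: d²=137 > ρ²=41 → inactive
F = F_att + ΣF_rep = (-3.8080,-9.2560)
Δp = p'−p = (-0.1904,-0.4628); α = Δx/Fx = (-119/625) / (-476/125) = 1/20
check: Δy/Fy = (-1157/2500) / (-1157/125) = 1/20 ✓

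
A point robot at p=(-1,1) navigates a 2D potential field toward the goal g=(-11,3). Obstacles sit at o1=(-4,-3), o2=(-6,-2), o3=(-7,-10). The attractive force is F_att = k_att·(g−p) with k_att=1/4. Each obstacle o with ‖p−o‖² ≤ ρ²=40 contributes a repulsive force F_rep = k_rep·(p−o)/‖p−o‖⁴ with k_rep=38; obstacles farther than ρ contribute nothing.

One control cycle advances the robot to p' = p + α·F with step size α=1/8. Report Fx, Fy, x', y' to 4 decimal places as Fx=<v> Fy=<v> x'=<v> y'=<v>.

Fx=-2.1532 Fy=0.8418 x'=-1.2692 y'=1.1052

F_att = 1/4·(g−p) = 1/4·(-10,2) = (-2.5000,0.5000)
o1: d²=25 ≤ ρ²=40; F_rep = 38·(3,4)/25² = (0.1824,0.2432)
o2: d²=34 ≤ ρ²=40; F_rep = 38·(5,3)/34² = (0.1644,0.0986)
o3: d²=157 > ρ²=40 → inactive
F = F_att + ΣF_rep = (-2.1532,0.8418)
p' = p + 1/8·F = (-1.2692,1.1052)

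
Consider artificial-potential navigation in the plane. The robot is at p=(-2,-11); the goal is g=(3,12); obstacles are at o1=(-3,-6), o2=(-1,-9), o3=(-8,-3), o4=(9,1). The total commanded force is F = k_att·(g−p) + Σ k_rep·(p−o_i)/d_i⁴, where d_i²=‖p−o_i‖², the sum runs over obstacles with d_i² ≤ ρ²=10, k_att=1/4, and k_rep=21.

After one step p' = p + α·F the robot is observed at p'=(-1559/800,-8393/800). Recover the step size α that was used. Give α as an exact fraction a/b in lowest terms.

α = 1/8

F_att = 1/4·(g−p) = 1/4·(5,23) = (1.2500,5.7500)
o1: d²=26 > ρ²=10 → inactive
o2: d²=5 ≤ ρ²=10; F_rep = 21·(-1,-2)/5² = (-0.8400,-1.6800)
o3: d²=100 > ρ²=10 → inactive
o4: d²=265 > ρ²=10 → inactive
F = F_att + ΣF_rep = (0.4100,4.0700)
Δp = p'−p = (0.0512,0.5088); α = Δx/Fx = (41/800) / (41/100) = 1/8
check: Δy/Fy = (407/800) / (407/100) = 1/8 ✓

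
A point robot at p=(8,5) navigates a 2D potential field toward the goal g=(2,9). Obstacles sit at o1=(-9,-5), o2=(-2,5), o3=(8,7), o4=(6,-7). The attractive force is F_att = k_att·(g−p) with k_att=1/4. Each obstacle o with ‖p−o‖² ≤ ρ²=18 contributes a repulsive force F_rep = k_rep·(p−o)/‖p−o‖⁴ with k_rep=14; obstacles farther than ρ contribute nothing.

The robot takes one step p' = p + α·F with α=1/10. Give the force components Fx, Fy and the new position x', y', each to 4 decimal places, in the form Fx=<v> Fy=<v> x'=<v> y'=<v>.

F_att = 1/4·(g−p) = 1/4·(-6,4) = (-1.5000,1.0000)
o1: d²=389 > ρ²=18 → inactive
o2: d²=100 > ρ²=18 → inactive
o3: d²=4 ≤ ρ²=18; F_rep = 14·(0,-2)/4² = (0.0000,-1.7500)
o4: d²=148 > ρ²=18 → inactive
F = F_att + ΣF_rep = (-1.5000,-0.7500)
p' = p + 1/10·F = (7.8500,4.9250)

Fx=-1.5000 Fy=-0.7500 x'=7.8500 y'=4.9250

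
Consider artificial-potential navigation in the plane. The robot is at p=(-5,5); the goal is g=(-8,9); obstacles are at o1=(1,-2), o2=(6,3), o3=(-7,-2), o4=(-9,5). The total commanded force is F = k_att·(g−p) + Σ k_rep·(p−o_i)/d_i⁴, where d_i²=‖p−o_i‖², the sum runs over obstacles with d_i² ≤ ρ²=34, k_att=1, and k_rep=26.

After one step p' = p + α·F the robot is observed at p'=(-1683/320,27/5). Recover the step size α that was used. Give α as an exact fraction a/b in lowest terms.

F_att = 1·(g−p) = 1·(-3,4) = (-3.0000,4.0000)
o1: d²=85 > ρ²=34 → inactive
o2: d²=125 > ρ²=34 → inactive
o3: d²=53 > ρ²=34 → inactive
o4: d²=16 ≤ ρ²=34; F_rep = 26·(4,0)/16² = (0.4062,0.0000)
F = F_att + ΣF_rep = (-2.5938,4.0000)
Δp = p'−p = (-0.2594,0.4000); α = Δx/Fx = (-83/320) / (-83/32) = 1/10
check: Δy/Fy = (2/5) / (4) = 1/10 ✓

α = 1/10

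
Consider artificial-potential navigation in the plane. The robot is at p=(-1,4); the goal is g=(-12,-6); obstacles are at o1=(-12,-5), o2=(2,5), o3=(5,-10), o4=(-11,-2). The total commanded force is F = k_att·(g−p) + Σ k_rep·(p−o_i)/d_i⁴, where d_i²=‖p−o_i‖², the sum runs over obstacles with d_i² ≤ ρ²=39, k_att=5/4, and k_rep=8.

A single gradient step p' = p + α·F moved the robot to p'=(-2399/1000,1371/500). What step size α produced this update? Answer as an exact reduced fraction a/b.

α = 1/10

F_att = 5/4·(g−p) = 5/4·(-11,-10) = (-13.7500,-12.5000)
o1: d²=202 > ρ²=39 → inactive
o2: d²=10 ≤ ρ²=39; F_rep = 8·(-3,-1)/10² = (-0.2400,-0.0800)
o3: d²=232 > ρ²=39 → inactive
o4: d²=136 > ρ²=39 → inactive
F = F_att + ΣF_rep = (-13.9900,-12.5800)
Δp = p'−p = (-1.3990,-1.2580); α = Δx/Fx = (-1399/1000) / (-1399/100) = 1/10
check: Δy/Fy = (-629/500) / (-629/50) = 1/10 ✓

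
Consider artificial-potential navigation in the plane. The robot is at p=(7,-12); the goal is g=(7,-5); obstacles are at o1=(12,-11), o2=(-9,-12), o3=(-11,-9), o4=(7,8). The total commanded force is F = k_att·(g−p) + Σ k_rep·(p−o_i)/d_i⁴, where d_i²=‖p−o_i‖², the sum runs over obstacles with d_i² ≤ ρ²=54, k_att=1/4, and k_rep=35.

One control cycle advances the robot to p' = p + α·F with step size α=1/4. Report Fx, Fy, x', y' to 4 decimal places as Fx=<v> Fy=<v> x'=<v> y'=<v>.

Fx=-0.2589 Fy=1.6982 x'=6.9353 y'=-11.5754

F_att = 1/4·(g−p) = 1/4·(0,7) = (0.0000,1.7500)
o1: d²=26 ≤ ρ²=54; F_rep = 35·(-5,-1)/26² = (-0.2589,-0.0518)
o2: d²=256 > ρ²=54 → inactive
o3: d²=333 > ρ²=54 → inactive
o4: d²=400 > ρ²=54 → inactive
F = F_att + ΣF_rep = (-0.2589,1.6982)
p' = p + 1/4·F = (6.9353,-11.5754)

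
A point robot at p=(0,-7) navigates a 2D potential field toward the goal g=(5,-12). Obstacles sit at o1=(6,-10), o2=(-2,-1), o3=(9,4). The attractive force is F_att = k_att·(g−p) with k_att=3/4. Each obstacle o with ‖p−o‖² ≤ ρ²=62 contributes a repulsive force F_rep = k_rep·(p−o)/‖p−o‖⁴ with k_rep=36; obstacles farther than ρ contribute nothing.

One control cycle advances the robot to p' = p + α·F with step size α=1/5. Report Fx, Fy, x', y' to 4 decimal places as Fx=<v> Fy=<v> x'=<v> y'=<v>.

Fx=3.6883 Fy=-3.8317 x'=0.7377 y'=-7.7663

F_att = 3/4·(g−p) = 3/4·(5,-5) = (3.7500,-3.7500)
o1: d²=45 ≤ ρ²=62; F_rep = 36·(-6,3)/45² = (-0.1067,0.0533)
o2: d²=40 ≤ ρ²=62; F_rep = 36·(2,-6)/40² = (0.0450,-0.1350)
o3: d²=202 > ρ²=62 → inactive
F = F_att + ΣF_rep = (3.6883,-3.8317)
p' = p + 1/5·F = (0.7377,-7.7663)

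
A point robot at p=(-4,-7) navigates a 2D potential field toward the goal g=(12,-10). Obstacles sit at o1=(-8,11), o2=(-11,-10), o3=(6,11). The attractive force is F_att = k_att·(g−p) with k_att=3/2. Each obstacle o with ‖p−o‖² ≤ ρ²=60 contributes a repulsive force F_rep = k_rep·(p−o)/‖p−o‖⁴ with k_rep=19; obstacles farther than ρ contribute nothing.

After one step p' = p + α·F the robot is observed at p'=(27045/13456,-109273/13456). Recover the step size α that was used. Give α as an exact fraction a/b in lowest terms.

F_att = 3/2·(g−p) = 3/2·(16,-3) = (24.0000,-4.5000)
o1: d²=340 > ρ²=60 → inactive
o2: d²=58 ≤ ρ²=60; F_rep = 19·(7,3)/58² = (0.0395,0.0169)
o3: d²=424 > ρ²=60 → inactive
F = F_att + ΣF_rep = (24.0395,-4.4831)
Δp = p'−p = (6.0099,-1.1208); α = Δx/Fx = (80869/13456) / (80869/3364) = 1/4
check: Δy/Fy = (-15081/13456) / (-15081/3364) = 1/4 ✓

α = 1/4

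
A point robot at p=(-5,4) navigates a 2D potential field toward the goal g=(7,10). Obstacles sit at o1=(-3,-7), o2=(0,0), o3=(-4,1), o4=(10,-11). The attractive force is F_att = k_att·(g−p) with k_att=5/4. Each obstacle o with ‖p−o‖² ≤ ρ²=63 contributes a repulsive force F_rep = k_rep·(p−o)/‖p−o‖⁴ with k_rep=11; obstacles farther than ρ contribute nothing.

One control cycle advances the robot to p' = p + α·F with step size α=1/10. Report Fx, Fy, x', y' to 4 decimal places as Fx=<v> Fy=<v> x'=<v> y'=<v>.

F_att = 5/4·(g−p) = 5/4·(12,6) = (15.0000,7.5000)
o1: d²=125 > ρ²=63 → inactive
o2: d²=41 ≤ ρ²=63; F_rep = 11·(-5,4)/41² = (-0.0327,0.0262)
o3: d²=10 ≤ ρ²=63; F_rep = 11·(-1,3)/10² = (-0.1100,0.3300)
o4: d²=450 > ρ²=63 → inactive
F = F_att + ΣF_rep = (14.8573,7.8562)
p' = p + 1/10·F = (-3.5143,4.7856)

Fx=14.8573 Fy=7.8562 x'=-3.5143 y'=4.7856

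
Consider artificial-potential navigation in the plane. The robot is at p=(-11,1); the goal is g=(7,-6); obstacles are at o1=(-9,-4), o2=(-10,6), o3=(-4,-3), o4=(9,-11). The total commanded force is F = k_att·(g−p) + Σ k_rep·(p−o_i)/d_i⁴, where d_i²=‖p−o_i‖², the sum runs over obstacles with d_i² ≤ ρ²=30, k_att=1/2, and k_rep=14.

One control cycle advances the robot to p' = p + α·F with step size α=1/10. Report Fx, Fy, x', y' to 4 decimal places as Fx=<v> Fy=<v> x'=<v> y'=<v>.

Fx=8.9460 Fy=-3.5203 x'=-10.1054 y'=0.6480

F_att = 1/2·(g−p) = 1/2·(18,-7) = (9.0000,-3.5000)
o1: d²=29 ≤ ρ²=30; F_rep = 14·(-2,5)/29² = (-0.0333,0.0832)
o2: d²=26 ≤ ρ²=30; F_rep = 14·(-1,-5)/26² = (-0.0207,-0.1036)
o3: d²=65 > ρ²=30 → inactive
o4: d²=544 > ρ²=30 → inactive
F = F_att + ΣF_rep = (8.9460,-3.5203)
p' = p + 1/10·F = (-10.1054,0.6480)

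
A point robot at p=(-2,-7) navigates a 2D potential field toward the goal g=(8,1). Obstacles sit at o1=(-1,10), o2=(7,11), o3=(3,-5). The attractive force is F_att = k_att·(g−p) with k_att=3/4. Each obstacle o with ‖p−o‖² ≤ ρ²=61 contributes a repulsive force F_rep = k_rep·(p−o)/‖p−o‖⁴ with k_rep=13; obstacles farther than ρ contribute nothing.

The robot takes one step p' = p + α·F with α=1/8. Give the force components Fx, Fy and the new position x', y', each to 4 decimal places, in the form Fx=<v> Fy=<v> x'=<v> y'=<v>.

F_att = 3/4·(g−p) = 3/4·(10,8) = (7.5000,6.0000)
o1: d²=290 > ρ²=61 → inactive
o2: d²=405 > ρ²=61 → inactive
o3: d²=29 ≤ ρ²=61; F_rep = 13·(-5,-2)/29² = (-0.0773,-0.0309)
F = F_att + ΣF_rep = (7.4227,5.9691)
p' = p + 1/8·F = (-1.0722,-6.2539)

Fx=7.4227 Fy=5.9691 x'=-1.0722 y'=-6.2539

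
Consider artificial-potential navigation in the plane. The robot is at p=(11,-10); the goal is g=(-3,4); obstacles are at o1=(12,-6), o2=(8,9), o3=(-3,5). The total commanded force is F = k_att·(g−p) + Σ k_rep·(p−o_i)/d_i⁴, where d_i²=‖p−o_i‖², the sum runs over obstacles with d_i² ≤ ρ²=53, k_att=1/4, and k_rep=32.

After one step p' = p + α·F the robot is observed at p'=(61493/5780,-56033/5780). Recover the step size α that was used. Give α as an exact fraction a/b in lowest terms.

α = 1/10

F_att = 1/4·(g−p) = 1/4·(-14,14) = (-3.5000,3.5000)
o1: d²=17 ≤ ρ²=53; F_rep = 32·(-1,-4)/17² = (-0.1107,-0.4429)
o2: d²=370 > ρ²=53 → inactive
o3: d²=421 > ρ²=53 → inactive
F = F_att + ΣF_rep = (-3.6107,3.0571)
Δp = p'−p = (-0.3611,0.3057); α = Δx/Fx = (-2087/5780) / (-2087/578) = 1/10
check: Δy/Fy = (1767/5780) / (1767/578) = 1/10 ✓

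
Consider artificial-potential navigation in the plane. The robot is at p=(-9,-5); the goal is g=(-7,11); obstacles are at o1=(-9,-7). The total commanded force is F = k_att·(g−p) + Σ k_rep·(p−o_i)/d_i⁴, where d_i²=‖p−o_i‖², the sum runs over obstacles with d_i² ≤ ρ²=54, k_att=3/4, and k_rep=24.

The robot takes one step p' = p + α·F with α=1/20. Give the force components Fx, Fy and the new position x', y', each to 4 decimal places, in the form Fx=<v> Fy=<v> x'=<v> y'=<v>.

F_att = 3/4·(g−p) = 3/4·(2,16) = (1.5000,12.0000)
o1: d²=4 ≤ ρ²=54; F_rep = 24·(0,2)/4² = (0.0000,3.0000)
F = F_att + ΣF_rep = (1.5000,15.0000)
p' = p + 1/20·F = (-8.9250,-4.2500)

Fx=1.5000 Fy=15.0000 x'=-8.9250 y'=-4.2500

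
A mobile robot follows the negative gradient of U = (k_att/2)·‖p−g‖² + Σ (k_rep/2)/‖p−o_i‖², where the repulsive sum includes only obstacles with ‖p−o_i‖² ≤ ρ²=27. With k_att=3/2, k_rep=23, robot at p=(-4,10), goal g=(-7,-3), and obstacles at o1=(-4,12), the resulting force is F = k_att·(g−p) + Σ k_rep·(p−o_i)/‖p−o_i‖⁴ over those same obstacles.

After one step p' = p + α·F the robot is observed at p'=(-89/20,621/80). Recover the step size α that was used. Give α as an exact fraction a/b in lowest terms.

F_att = 3/2·(g−p) = 3/2·(-3,-13) = (-4.5000,-19.5000)
o1: d²=4 ≤ ρ²=27; F_rep = 23·(0,-2)/4² = (0.0000,-2.8750)
F = F_att + ΣF_rep = (-4.5000,-22.3750)
Δp = p'−p = (-0.4500,-2.2375); α = Δx/Fx = (-9/20) / (-9/2) = 1/10
check: Δy/Fy = (-179/80) / (-179/8) = 1/10 ✓

α = 1/10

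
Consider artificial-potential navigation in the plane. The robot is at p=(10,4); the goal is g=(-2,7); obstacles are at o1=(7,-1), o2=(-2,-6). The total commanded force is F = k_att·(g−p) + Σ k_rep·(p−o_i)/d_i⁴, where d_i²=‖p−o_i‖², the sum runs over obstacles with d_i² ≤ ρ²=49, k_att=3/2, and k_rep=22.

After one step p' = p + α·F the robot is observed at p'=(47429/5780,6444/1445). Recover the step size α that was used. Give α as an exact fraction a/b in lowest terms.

α = 1/10

F_att = 3/2·(g−p) = 3/2·(-12,3) = (-18.0000,4.5000)
o1: d²=34 ≤ ρ²=49; F_rep = 22·(3,5)/34² = (0.0571,0.0952)
o2: d²=244 > ρ²=49 → inactive
F = F_att + ΣF_rep = (-17.9429,4.5952)
Δp = p'−p = (-1.7943,0.4595); α = Δx/Fx = (-10371/5780) / (-10371/578) = 1/10
check: Δy/Fy = (664/1445) / (1328/289) = 1/10 ✓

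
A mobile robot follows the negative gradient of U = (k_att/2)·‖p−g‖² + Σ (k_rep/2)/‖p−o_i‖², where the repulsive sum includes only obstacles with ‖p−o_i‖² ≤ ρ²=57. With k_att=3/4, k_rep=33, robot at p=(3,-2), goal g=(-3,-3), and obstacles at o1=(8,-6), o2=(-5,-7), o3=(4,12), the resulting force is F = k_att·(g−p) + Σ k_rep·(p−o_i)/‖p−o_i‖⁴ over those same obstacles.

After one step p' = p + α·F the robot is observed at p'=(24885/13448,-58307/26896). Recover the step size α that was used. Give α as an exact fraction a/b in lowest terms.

α = 1/4

F_att = 3/4·(g−p) = 3/4·(-6,-1) = (-4.5000,-0.7500)
o1: d²=41 ≤ ρ²=57; F_rep = 33·(-5,4)/41² = (-0.0982,0.0785)
o2: d²=89 > ρ²=57 → inactive
o3: d²=197 > ρ²=57 → inactive
F = F_att + ΣF_rep = (-4.5982,-0.6715)
Δp = p'−p = (-1.1495,-0.1679); α = Δx/Fx = (-15459/13448) / (-15459/3362) = 1/4
check: Δy/Fy = (-4515/26896) / (-4515/6724) = 1/4 ✓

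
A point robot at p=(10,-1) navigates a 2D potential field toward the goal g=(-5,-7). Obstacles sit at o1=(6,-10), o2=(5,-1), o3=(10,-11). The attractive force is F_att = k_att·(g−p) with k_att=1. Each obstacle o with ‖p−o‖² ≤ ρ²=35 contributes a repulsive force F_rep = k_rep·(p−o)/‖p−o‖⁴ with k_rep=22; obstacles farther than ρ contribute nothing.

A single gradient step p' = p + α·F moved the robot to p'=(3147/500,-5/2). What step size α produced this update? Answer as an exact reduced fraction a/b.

F_att = 1·(g−p) = 1·(-15,-6) = (-15.0000,-6.0000)
o1: d²=97 > ρ²=35 → inactive
o2: d²=25 ≤ ρ²=35; F_rep = 22·(5,0)/25² = (0.1760,0.0000)
o3: d²=100 > ρ²=35 → inactive
F = F_att + ΣF_rep = (-14.8240,-6.0000)
Δp = p'−p = (-3.7060,-1.5000); α = Δx/Fx = (-1853/500) / (-1853/125) = 1/4
check: Δy/Fy = (-3/2) / (-6) = 1/4 ✓

α = 1/4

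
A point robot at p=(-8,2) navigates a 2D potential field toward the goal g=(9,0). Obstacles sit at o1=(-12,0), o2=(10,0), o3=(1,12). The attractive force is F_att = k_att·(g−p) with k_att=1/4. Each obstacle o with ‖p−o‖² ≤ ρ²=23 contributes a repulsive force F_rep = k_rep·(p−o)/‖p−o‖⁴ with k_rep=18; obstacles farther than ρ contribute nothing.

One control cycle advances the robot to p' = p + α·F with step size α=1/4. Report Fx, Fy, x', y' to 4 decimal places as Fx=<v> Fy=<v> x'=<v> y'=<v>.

Fx=4.4300 Fy=-0.4100 x'=-6.8925 y'=1.8975

F_att = 1/4·(g−p) = 1/4·(17,-2) = (4.2500,-0.5000)
o1: d²=20 ≤ ρ²=23; F_rep = 18·(4,2)/20² = (0.1800,0.0900)
o2: d²=328 > ρ²=23 → inactive
o3: d²=181 > ρ²=23 → inactive
F = F_att + ΣF_rep = (4.4300,-0.4100)
p' = p + 1/4·F = (-6.8925,1.8975)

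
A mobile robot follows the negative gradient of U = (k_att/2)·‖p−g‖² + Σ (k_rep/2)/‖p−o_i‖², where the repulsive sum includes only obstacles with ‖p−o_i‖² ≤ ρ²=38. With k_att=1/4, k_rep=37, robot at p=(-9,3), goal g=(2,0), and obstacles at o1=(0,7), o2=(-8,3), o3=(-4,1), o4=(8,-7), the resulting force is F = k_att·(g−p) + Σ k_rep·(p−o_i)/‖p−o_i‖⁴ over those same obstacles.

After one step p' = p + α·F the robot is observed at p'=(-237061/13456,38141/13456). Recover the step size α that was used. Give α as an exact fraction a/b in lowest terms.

α = 1/4

F_att = 1/4·(g−p) = 1/4·(11,-3) = (2.7500,-0.7500)
o1: d²=97 > ρ²=38 → inactive
o2: d²=1 ≤ ρ²=38; F_rep = 37·(-1,0)/1² = (-37.0000,0.0000)
o3: d²=29 ≤ ρ²=38; F_rep = 37·(-5,2)/29² = (-0.2200,0.0880)
o4: d²=389 > ρ²=38 → inactive
F = F_att + ΣF_rep = (-34.4700,-0.6620)
Δp = p'−p = (-8.6175,-0.1655); α = Δx/Fx = (-115957/13456) / (-115957/3364) = 1/4
check: Δy/Fy = (-2227/13456) / (-2227/3364) = 1/4 ✓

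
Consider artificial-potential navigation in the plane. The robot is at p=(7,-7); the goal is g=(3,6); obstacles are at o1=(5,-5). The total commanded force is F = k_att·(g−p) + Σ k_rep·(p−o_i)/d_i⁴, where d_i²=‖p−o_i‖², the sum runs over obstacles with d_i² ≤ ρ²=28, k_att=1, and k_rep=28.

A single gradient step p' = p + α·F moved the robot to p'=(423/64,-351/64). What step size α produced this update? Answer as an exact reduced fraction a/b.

α = 1/8

F_att = 1·(g−p) = 1·(-4,13) = (-4.0000,13.0000)
o1: d²=8 ≤ ρ²=28; F_rep = 28·(2,-2)/8² = (0.8750,-0.8750)
F = F_att + ΣF_rep = (-3.1250,12.1250)
Δp = p'−p = (-0.3906,1.5156); α = Δx/Fx = (-25/64) / (-25/8) = 1/8
check: Δy/Fy = (97/64) / (97/8) = 1/8 ✓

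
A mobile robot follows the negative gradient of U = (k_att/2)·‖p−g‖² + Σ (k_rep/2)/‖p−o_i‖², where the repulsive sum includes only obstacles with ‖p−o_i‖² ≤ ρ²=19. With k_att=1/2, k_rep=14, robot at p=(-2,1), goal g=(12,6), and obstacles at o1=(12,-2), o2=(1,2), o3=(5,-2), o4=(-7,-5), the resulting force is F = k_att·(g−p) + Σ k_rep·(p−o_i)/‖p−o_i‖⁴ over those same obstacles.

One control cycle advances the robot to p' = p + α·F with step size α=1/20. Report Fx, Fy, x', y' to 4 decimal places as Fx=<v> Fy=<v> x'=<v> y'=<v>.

Fx=6.5800 Fy=2.3600 x'=-1.6710 y'=1.1180

F_att = 1/2·(g−p) = 1/2·(14,5) = (7.0000,2.5000)
o1: d²=205 > ρ²=19 → inactive
o2: d²=10 ≤ ρ²=19; F_rep = 14·(-3,-1)/10² = (-0.4200,-0.1400)
o3: d²=58 > ρ²=19 → inactive
o4: d²=61 > ρ²=19 → inactive
F = F_att + ΣF_rep = (6.5800,2.3600)
p' = p + 1/20·F = (-1.6710,1.1180)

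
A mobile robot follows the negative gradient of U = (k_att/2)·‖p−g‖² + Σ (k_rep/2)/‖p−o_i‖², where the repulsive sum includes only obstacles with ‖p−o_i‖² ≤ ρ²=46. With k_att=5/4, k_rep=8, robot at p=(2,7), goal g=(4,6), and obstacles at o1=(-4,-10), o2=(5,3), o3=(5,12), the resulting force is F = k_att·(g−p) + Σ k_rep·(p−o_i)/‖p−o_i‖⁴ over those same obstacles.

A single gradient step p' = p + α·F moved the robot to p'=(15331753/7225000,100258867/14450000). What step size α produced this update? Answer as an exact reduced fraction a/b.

F_att = 5/4·(g−p) = 5/4·(2,-1) = (2.5000,-1.2500)
o1: d²=325 > ρ²=46 → inactive
o2: d²=25 ≤ ρ²=46; F_rep = 8·(-3,4)/25² = (-0.0384,0.0512)
o3: d²=34 ≤ ρ²=46; F_rep = 8·(-3,-5)/34² = (-0.0208,-0.0346)
F = F_att + ΣF_rep = (2.4408,-1.2334)
Δp = p'−p = (0.1220,-0.0617); α = Δx/Fx = (881753/7225000) / (881753/361250) = 1/20
check: Δy/Fy = (-891133/14450000) / (-891133/722500) = 1/20 ✓

α = 1/20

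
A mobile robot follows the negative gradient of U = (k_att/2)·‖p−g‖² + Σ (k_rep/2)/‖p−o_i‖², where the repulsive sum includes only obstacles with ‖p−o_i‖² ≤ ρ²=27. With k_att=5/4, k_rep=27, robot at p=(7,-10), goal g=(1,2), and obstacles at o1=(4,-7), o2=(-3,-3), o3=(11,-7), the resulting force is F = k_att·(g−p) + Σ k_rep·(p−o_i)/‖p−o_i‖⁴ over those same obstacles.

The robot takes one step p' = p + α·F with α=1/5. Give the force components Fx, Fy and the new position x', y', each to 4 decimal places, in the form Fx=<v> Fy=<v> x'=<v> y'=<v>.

F_att = 5/4·(g−p) = 5/4·(-6,12) = (-7.5000,15.0000)
o1: d²=18 ≤ ρ²=27; F_rep = 27·(3,-3)/18² = (0.2500,-0.2500)
o2: d²=149 > ρ²=27 → inactive
o3: d²=25 ≤ ρ²=27; F_rep = 27·(-4,-3)/25² = (-0.1728,-0.1296)
F = F_att + ΣF_rep = (-7.4228,14.6204)
p' = p + 1/5·F = (5.5154,-7.0759)

Fx=-7.4228 Fy=14.6204 x'=5.5154 y'=-7.0759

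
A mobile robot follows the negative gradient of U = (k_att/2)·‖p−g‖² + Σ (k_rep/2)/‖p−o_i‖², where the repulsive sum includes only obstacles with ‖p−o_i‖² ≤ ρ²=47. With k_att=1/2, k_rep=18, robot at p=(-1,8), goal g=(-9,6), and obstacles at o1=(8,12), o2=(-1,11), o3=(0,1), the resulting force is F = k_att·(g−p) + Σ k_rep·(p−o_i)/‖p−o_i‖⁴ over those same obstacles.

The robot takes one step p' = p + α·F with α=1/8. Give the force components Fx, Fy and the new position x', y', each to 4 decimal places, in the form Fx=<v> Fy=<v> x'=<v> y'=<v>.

Fx=-4.0000 Fy=-1.6667 x'=-1.5000 y'=7.7917

F_att = 1/2·(g−p) = 1/2·(-8,-2) = (-4.0000,-1.0000)
o1: d²=97 > ρ²=47 → inactive
o2: d²=9 ≤ ρ²=47; F_rep = 18·(0,-3)/9² = (0.0000,-0.6667)
o3: d²=50 > ρ²=47 → inactive
F = F_att + ΣF_rep = (-4.0000,-1.6667)
p' = p + 1/8·F = (-1.5000,7.7917)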